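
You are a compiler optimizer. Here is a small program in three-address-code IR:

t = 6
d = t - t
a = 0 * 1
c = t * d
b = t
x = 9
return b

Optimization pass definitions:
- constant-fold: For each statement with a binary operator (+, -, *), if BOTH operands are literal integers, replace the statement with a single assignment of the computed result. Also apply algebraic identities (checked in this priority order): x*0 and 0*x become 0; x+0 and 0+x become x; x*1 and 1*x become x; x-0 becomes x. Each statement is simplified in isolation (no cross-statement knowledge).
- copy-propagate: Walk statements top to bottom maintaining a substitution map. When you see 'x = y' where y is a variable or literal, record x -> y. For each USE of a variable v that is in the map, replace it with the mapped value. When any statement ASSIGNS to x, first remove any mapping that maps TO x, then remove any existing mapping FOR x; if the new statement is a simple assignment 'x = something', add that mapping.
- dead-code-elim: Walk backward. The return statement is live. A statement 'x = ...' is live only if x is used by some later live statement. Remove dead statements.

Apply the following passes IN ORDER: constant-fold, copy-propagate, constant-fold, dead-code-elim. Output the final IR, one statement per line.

Answer: return 6

Derivation:
Initial IR:
  t = 6
  d = t - t
  a = 0 * 1
  c = t * d
  b = t
  x = 9
  return b
After constant-fold (7 stmts):
  t = 6
  d = t - t
  a = 0
  c = t * d
  b = t
  x = 9
  return b
After copy-propagate (7 stmts):
  t = 6
  d = 6 - 6
  a = 0
  c = 6 * d
  b = 6
  x = 9
  return 6
After constant-fold (7 stmts):
  t = 6
  d = 0
  a = 0
  c = 6 * d
  b = 6
  x = 9
  return 6
After dead-code-elim (1 stmts):
  return 6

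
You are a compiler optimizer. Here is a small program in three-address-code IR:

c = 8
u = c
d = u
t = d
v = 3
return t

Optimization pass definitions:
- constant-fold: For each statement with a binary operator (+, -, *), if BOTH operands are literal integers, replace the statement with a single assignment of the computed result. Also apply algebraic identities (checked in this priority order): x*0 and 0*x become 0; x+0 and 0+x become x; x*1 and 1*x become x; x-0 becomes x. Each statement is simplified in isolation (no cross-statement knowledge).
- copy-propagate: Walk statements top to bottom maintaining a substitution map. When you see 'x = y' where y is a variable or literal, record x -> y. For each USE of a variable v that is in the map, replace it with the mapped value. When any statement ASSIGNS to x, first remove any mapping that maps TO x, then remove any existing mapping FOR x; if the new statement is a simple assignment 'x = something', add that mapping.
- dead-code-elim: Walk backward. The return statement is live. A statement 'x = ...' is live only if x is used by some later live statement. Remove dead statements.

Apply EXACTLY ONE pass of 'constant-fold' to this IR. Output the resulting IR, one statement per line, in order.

Answer: c = 8
u = c
d = u
t = d
v = 3
return t

Derivation:
Applying constant-fold statement-by-statement:
  [1] c = 8  (unchanged)
  [2] u = c  (unchanged)
  [3] d = u  (unchanged)
  [4] t = d  (unchanged)
  [5] v = 3  (unchanged)
  [6] return t  (unchanged)
Result (6 stmts):
  c = 8
  u = c
  d = u
  t = d
  v = 3
  return t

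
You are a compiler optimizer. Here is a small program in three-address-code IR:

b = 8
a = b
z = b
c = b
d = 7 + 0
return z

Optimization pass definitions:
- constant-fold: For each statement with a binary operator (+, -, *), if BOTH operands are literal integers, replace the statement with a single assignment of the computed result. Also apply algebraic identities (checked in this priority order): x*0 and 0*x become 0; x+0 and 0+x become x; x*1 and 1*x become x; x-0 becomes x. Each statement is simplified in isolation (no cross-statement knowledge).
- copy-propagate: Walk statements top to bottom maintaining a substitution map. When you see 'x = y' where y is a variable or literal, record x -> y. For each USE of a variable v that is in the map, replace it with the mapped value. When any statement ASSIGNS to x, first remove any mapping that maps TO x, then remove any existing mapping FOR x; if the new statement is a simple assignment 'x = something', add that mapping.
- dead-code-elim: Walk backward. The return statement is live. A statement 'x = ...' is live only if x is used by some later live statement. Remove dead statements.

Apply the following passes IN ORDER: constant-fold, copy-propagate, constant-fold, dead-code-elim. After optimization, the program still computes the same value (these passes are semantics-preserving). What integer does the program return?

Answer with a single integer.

Answer: 8

Derivation:
Initial IR:
  b = 8
  a = b
  z = b
  c = b
  d = 7 + 0
  return z
After constant-fold (6 stmts):
  b = 8
  a = b
  z = b
  c = b
  d = 7
  return z
After copy-propagate (6 stmts):
  b = 8
  a = 8
  z = 8
  c = 8
  d = 7
  return 8
After constant-fold (6 stmts):
  b = 8
  a = 8
  z = 8
  c = 8
  d = 7
  return 8
After dead-code-elim (1 stmts):
  return 8
Evaluate:
  b = 8  =>  b = 8
  a = b  =>  a = 8
  z = b  =>  z = 8
  c = b  =>  c = 8
  d = 7 + 0  =>  d = 7
  return z = 8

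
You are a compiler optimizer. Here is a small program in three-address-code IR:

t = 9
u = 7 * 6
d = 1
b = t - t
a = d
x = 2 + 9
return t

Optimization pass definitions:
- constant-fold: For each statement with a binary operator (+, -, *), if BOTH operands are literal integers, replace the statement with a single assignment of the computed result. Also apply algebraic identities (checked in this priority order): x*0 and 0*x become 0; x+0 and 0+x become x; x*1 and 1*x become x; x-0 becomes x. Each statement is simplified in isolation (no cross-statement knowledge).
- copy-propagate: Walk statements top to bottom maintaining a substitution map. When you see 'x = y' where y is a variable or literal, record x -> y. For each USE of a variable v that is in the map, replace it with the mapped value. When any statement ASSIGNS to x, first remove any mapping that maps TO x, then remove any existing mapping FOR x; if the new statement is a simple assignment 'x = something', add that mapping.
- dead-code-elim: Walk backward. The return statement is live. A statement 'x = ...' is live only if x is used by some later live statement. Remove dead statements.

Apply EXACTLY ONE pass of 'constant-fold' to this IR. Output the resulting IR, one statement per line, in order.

Answer: t = 9
u = 42
d = 1
b = t - t
a = d
x = 11
return t

Derivation:
Applying constant-fold statement-by-statement:
  [1] t = 9  (unchanged)
  [2] u = 7 * 6  -> u = 42
  [3] d = 1  (unchanged)
  [4] b = t - t  (unchanged)
  [5] a = d  (unchanged)
  [6] x = 2 + 9  -> x = 11
  [7] return t  (unchanged)
Result (7 stmts):
  t = 9
  u = 42
  d = 1
  b = t - t
  a = d
  x = 11
  return t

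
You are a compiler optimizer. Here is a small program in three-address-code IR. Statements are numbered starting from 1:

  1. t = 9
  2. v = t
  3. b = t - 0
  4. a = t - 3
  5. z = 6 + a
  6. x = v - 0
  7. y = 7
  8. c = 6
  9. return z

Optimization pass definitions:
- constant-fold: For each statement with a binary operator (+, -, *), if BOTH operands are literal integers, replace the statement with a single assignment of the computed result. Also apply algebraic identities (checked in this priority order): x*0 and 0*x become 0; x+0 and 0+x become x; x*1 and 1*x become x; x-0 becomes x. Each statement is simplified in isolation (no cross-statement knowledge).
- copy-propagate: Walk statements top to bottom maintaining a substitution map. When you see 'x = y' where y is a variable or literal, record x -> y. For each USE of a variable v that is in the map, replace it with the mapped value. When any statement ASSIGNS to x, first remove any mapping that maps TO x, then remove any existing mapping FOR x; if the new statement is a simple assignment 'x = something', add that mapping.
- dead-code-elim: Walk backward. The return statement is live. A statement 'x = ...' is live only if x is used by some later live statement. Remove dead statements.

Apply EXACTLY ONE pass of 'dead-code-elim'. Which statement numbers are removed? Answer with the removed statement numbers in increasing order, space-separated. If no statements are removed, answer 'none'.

Backward liveness scan:
Stmt 1 't = 9': KEEP (t is live); live-in = []
Stmt 2 'v = t': DEAD (v not in live set ['t'])
Stmt 3 'b = t - 0': DEAD (b not in live set ['t'])
Stmt 4 'a = t - 3': KEEP (a is live); live-in = ['t']
Stmt 5 'z = 6 + a': KEEP (z is live); live-in = ['a']
Stmt 6 'x = v - 0': DEAD (x not in live set ['z'])
Stmt 7 'y = 7': DEAD (y not in live set ['z'])
Stmt 8 'c = 6': DEAD (c not in live set ['z'])
Stmt 9 'return z': KEEP (return); live-in = ['z']
Removed statement numbers: [2, 3, 6, 7, 8]
Surviving IR:
  t = 9
  a = t - 3
  z = 6 + a
  return z

Answer: 2 3 6 7 8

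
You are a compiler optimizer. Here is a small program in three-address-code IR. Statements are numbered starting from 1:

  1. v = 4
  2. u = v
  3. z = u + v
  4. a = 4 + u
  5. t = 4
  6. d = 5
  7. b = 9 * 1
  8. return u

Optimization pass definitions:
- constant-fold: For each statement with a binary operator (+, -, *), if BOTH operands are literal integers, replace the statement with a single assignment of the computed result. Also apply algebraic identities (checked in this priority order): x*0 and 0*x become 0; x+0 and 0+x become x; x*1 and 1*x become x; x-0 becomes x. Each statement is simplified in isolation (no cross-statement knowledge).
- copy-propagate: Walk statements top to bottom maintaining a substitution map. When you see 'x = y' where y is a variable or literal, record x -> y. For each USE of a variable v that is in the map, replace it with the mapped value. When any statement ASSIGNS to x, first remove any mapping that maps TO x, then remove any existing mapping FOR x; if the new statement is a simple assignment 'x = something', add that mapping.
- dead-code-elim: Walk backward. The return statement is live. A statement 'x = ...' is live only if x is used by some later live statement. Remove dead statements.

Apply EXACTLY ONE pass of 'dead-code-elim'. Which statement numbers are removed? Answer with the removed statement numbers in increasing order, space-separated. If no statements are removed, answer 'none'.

Backward liveness scan:
Stmt 1 'v = 4': KEEP (v is live); live-in = []
Stmt 2 'u = v': KEEP (u is live); live-in = ['v']
Stmt 3 'z = u + v': DEAD (z not in live set ['u'])
Stmt 4 'a = 4 + u': DEAD (a not in live set ['u'])
Stmt 5 't = 4': DEAD (t not in live set ['u'])
Stmt 6 'd = 5': DEAD (d not in live set ['u'])
Stmt 7 'b = 9 * 1': DEAD (b not in live set ['u'])
Stmt 8 'return u': KEEP (return); live-in = ['u']
Removed statement numbers: [3, 4, 5, 6, 7]
Surviving IR:
  v = 4
  u = v
  return u

Answer: 3 4 5 6 7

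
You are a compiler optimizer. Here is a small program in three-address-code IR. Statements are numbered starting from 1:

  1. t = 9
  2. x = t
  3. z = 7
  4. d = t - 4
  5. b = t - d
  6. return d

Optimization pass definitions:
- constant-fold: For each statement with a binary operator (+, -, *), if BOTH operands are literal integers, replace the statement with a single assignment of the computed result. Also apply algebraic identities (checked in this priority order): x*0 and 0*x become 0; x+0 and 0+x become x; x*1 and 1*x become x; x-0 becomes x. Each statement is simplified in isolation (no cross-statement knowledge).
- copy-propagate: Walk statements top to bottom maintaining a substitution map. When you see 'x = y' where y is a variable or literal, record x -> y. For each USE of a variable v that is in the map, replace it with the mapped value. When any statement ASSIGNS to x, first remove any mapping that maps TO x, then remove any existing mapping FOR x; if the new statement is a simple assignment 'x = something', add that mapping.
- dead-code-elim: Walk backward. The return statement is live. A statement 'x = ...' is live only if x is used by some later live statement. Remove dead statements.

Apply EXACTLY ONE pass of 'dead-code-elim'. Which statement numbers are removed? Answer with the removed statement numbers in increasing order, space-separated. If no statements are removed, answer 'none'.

Answer: 2 3 5

Derivation:
Backward liveness scan:
Stmt 1 't = 9': KEEP (t is live); live-in = []
Stmt 2 'x = t': DEAD (x not in live set ['t'])
Stmt 3 'z = 7': DEAD (z not in live set ['t'])
Stmt 4 'd = t - 4': KEEP (d is live); live-in = ['t']
Stmt 5 'b = t - d': DEAD (b not in live set ['d'])
Stmt 6 'return d': KEEP (return); live-in = ['d']
Removed statement numbers: [2, 3, 5]
Surviving IR:
  t = 9
  d = t - 4
  return d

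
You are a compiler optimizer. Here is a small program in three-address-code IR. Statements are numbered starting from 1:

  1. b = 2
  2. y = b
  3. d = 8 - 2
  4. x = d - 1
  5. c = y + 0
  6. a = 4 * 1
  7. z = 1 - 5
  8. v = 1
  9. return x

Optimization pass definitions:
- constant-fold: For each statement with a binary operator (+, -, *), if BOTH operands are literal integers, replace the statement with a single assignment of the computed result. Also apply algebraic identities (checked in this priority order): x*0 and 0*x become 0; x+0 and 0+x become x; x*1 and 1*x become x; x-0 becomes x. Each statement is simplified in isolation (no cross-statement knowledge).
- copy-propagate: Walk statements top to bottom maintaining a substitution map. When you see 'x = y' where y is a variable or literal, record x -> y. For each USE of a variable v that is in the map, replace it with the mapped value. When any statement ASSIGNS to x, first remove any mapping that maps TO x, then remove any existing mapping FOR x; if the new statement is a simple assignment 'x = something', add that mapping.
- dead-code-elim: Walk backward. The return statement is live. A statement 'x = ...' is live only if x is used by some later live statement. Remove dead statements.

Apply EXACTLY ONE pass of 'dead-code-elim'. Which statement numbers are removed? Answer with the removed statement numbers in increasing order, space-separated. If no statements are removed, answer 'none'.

Answer: 1 2 5 6 7 8

Derivation:
Backward liveness scan:
Stmt 1 'b = 2': DEAD (b not in live set [])
Stmt 2 'y = b': DEAD (y not in live set [])
Stmt 3 'd = 8 - 2': KEEP (d is live); live-in = []
Stmt 4 'x = d - 1': KEEP (x is live); live-in = ['d']
Stmt 5 'c = y + 0': DEAD (c not in live set ['x'])
Stmt 6 'a = 4 * 1': DEAD (a not in live set ['x'])
Stmt 7 'z = 1 - 5': DEAD (z not in live set ['x'])
Stmt 8 'v = 1': DEAD (v not in live set ['x'])
Stmt 9 'return x': KEEP (return); live-in = ['x']
Removed statement numbers: [1, 2, 5, 6, 7, 8]
Surviving IR:
  d = 8 - 2
  x = d - 1
  return x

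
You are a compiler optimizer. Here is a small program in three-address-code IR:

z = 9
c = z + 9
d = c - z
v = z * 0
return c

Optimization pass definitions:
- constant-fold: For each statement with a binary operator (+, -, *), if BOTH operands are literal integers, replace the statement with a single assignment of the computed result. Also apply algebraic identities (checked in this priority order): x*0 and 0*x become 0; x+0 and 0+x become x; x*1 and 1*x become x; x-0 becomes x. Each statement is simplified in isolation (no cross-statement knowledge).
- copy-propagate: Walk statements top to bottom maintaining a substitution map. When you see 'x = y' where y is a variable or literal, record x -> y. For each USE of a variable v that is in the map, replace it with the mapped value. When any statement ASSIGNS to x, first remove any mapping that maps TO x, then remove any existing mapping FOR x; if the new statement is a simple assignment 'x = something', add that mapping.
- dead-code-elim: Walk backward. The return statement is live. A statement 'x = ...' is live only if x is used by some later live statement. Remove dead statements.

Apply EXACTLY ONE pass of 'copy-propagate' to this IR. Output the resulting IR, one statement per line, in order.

Applying copy-propagate statement-by-statement:
  [1] z = 9  (unchanged)
  [2] c = z + 9  -> c = 9 + 9
  [3] d = c - z  -> d = c - 9
  [4] v = z * 0  -> v = 9 * 0
  [5] return c  (unchanged)
Result (5 stmts):
  z = 9
  c = 9 + 9
  d = c - 9
  v = 9 * 0
  return c

Answer: z = 9
c = 9 + 9
d = c - 9
v = 9 * 0
return c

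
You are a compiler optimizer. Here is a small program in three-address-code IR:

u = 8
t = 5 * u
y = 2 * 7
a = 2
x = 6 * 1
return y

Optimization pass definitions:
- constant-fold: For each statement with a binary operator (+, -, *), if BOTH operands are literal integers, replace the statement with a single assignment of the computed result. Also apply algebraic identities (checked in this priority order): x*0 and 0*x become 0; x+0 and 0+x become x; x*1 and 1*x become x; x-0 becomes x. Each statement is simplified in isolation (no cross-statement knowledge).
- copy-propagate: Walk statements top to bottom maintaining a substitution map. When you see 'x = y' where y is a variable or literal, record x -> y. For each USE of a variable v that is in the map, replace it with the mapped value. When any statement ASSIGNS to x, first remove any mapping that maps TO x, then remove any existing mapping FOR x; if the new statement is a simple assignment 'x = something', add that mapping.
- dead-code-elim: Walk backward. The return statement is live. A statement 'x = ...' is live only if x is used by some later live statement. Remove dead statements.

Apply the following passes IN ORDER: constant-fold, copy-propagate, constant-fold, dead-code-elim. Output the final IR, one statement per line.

Answer: return 14

Derivation:
Initial IR:
  u = 8
  t = 5 * u
  y = 2 * 7
  a = 2
  x = 6 * 1
  return y
After constant-fold (6 stmts):
  u = 8
  t = 5 * u
  y = 14
  a = 2
  x = 6
  return y
After copy-propagate (6 stmts):
  u = 8
  t = 5 * 8
  y = 14
  a = 2
  x = 6
  return 14
After constant-fold (6 stmts):
  u = 8
  t = 40
  y = 14
  a = 2
  x = 6
  return 14
After dead-code-elim (1 stmts):
  return 14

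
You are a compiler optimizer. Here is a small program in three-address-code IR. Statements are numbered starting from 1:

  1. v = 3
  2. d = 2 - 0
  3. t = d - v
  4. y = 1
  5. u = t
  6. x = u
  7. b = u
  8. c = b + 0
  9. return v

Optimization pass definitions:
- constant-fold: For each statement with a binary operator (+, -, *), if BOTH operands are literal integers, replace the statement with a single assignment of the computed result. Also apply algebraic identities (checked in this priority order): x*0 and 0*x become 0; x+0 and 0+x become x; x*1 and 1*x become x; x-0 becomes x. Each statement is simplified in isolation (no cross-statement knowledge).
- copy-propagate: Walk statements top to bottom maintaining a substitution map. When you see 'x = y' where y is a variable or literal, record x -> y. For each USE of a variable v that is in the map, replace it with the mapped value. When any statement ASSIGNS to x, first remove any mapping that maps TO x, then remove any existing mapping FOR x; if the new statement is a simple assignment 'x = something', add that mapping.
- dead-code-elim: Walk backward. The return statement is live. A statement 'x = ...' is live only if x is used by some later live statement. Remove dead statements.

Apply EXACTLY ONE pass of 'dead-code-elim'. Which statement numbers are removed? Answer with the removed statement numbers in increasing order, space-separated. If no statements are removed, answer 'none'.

Answer: 2 3 4 5 6 7 8

Derivation:
Backward liveness scan:
Stmt 1 'v = 3': KEEP (v is live); live-in = []
Stmt 2 'd = 2 - 0': DEAD (d not in live set ['v'])
Stmt 3 't = d - v': DEAD (t not in live set ['v'])
Stmt 4 'y = 1': DEAD (y not in live set ['v'])
Stmt 5 'u = t': DEAD (u not in live set ['v'])
Stmt 6 'x = u': DEAD (x not in live set ['v'])
Stmt 7 'b = u': DEAD (b not in live set ['v'])
Stmt 8 'c = b + 0': DEAD (c not in live set ['v'])
Stmt 9 'return v': KEEP (return); live-in = ['v']
Removed statement numbers: [2, 3, 4, 5, 6, 7, 8]
Surviving IR:
  v = 3
  return v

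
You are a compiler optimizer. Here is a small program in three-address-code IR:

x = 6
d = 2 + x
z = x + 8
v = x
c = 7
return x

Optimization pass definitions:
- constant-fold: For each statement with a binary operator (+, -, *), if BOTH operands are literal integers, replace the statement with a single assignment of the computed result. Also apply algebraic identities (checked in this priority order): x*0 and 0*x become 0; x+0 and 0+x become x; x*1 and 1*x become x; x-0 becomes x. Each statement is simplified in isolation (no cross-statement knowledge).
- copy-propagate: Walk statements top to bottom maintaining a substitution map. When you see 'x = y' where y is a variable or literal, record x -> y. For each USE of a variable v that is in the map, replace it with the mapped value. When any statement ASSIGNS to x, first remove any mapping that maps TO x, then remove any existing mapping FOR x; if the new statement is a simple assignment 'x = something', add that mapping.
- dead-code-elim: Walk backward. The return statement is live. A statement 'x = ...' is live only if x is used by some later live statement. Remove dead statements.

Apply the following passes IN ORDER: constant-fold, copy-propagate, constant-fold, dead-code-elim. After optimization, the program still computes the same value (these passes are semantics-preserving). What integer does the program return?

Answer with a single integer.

Initial IR:
  x = 6
  d = 2 + x
  z = x + 8
  v = x
  c = 7
  return x
After constant-fold (6 stmts):
  x = 6
  d = 2 + x
  z = x + 8
  v = x
  c = 7
  return x
After copy-propagate (6 stmts):
  x = 6
  d = 2 + 6
  z = 6 + 8
  v = 6
  c = 7
  return 6
After constant-fold (6 stmts):
  x = 6
  d = 8
  z = 14
  v = 6
  c = 7
  return 6
After dead-code-elim (1 stmts):
  return 6
Evaluate:
  x = 6  =>  x = 6
  d = 2 + x  =>  d = 8
  z = x + 8  =>  z = 14
  v = x  =>  v = 6
  c = 7  =>  c = 7
  return x = 6

Answer: 6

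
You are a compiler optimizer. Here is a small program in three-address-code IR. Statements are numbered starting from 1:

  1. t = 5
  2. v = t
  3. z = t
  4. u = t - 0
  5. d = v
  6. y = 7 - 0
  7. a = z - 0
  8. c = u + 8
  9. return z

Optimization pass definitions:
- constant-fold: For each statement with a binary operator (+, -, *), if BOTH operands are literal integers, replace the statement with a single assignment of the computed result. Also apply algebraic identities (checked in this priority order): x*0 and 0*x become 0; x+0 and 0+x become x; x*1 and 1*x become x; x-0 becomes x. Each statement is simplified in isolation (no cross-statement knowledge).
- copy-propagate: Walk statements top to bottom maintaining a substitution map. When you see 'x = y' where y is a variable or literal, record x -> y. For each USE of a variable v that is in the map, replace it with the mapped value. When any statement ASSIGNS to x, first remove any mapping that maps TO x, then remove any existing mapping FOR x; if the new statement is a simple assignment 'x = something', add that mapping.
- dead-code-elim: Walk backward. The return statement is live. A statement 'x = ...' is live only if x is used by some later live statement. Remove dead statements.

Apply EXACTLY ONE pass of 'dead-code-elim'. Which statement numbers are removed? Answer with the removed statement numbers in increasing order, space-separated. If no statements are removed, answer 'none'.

Answer: 2 4 5 6 7 8

Derivation:
Backward liveness scan:
Stmt 1 't = 5': KEEP (t is live); live-in = []
Stmt 2 'v = t': DEAD (v not in live set ['t'])
Stmt 3 'z = t': KEEP (z is live); live-in = ['t']
Stmt 4 'u = t - 0': DEAD (u not in live set ['z'])
Stmt 5 'd = v': DEAD (d not in live set ['z'])
Stmt 6 'y = 7 - 0': DEAD (y not in live set ['z'])
Stmt 7 'a = z - 0': DEAD (a not in live set ['z'])
Stmt 8 'c = u + 8': DEAD (c not in live set ['z'])
Stmt 9 'return z': KEEP (return); live-in = ['z']
Removed statement numbers: [2, 4, 5, 6, 7, 8]
Surviving IR:
  t = 5
  z = t
  return z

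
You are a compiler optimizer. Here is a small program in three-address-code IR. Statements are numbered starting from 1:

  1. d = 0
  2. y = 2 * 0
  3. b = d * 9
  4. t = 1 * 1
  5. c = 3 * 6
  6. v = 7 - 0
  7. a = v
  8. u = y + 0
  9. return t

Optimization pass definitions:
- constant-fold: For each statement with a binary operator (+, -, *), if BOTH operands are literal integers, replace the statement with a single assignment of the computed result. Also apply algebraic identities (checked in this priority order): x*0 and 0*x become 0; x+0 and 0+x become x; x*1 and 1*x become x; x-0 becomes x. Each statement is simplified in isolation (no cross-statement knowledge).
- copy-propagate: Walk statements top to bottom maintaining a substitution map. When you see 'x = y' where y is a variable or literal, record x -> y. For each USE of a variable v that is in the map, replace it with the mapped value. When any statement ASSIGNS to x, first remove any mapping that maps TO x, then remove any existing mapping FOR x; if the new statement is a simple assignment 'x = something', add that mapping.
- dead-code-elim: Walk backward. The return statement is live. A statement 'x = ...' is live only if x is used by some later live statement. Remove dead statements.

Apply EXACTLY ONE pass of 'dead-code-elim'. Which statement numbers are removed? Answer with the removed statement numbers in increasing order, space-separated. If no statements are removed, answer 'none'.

Answer: 1 2 3 5 6 7 8

Derivation:
Backward liveness scan:
Stmt 1 'd = 0': DEAD (d not in live set [])
Stmt 2 'y = 2 * 0': DEAD (y not in live set [])
Stmt 3 'b = d * 9': DEAD (b not in live set [])
Stmt 4 't = 1 * 1': KEEP (t is live); live-in = []
Stmt 5 'c = 3 * 6': DEAD (c not in live set ['t'])
Stmt 6 'v = 7 - 0': DEAD (v not in live set ['t'])
Stmt 7 'a = v': DEAD (a not in live set ['t'])
Stmt 8 'u = y + 0': DEAD (u not in live set ['t'])
Stmt 9 'return t': KEEP (return); live-in = ['t']
Removed statement numbers: [1, 2, 3, 5, 6, 7, 8]
Surviving IR:
  t = 1 * 1
  return t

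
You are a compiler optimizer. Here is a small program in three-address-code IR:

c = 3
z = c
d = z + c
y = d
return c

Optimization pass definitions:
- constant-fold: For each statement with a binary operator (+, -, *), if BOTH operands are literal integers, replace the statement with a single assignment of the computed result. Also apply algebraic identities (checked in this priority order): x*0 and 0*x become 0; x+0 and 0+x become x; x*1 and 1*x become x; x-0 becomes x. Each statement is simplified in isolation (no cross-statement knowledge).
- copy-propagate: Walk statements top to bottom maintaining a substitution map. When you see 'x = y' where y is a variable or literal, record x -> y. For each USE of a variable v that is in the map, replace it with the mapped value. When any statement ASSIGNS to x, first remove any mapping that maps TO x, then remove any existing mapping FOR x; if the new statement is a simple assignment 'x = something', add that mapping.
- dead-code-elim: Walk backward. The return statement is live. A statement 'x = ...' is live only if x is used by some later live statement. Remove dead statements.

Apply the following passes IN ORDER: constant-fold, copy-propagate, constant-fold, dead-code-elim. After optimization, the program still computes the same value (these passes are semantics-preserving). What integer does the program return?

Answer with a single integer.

Initial IR:
  c = 3
  z = c
  d = z + c
  y = d
  return c
After constant-fold (5 stmts):
  c = 3
  z = c
  d = z + c
  y = d
  return c
After copy-propagate (5 stmts):
  c = 3
  z = 3
  d = 3 + 3
  y = d
  return 3
After constant-fold (5 stmts):
  c = 3
  z = 3
  d = 6
  y = d
  return 3
After dead-code-elim (1 stmts):
  return 3
Evaluate:
  c = 3  =>  c = 3
  z = c  =>  z = 3
  d = z + c  =>  d = 6
  y = d  =>  y = 6
  return c = 3

Answer: 3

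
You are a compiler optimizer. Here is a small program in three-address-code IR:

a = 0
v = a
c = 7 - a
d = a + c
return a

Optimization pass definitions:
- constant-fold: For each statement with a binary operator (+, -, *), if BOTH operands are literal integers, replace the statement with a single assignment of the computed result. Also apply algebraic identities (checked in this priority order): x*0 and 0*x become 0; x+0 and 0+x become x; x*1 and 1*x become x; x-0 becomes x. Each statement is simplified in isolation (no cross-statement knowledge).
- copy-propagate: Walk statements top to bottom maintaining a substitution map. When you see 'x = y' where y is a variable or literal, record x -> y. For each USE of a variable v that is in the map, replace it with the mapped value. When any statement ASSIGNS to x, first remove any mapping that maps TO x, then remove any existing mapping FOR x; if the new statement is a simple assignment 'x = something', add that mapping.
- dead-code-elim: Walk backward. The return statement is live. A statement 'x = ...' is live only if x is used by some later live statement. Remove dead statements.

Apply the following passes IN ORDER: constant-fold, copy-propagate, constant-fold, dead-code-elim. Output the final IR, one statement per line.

Answer: return 0

Derivation:
Initial IR:
  a = 0
  v = a
  c = 7 - a
  d = a + c
  return a
After constant-fold (5 stmts):
  a = 0
  v = a
  c = 7 - a
  d = a + c
  return a
After copy-propagate (5 stmts):
  a = 0
  v = 0
  c = 7 - 0
  d = 0 + c
  return 0
After constant-fold (5 stmts):
  a = 0
  v = 0
  c = 7
  d = c
  return 0
After dead-code-elim (1 stmts):
  return 0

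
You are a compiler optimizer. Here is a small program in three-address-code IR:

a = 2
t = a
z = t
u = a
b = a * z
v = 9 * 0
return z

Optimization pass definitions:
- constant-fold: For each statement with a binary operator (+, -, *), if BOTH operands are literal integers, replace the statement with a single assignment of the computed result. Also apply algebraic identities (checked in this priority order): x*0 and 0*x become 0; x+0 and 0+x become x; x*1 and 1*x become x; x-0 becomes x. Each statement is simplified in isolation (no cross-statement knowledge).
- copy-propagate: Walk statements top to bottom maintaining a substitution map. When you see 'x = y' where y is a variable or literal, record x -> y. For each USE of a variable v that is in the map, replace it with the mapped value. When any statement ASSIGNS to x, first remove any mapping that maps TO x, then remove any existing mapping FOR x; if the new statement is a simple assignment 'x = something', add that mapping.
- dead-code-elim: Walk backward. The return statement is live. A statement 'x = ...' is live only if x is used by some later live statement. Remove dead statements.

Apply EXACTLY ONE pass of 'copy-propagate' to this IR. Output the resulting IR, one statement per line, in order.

Answer: a = 2
t = 2
z = 2
u = 2
b = 2 * 2
v = 9 * 0
return 2

Derivation:
Applying copy-propagate statement-by-statement:
  [1] a = 2  (unchanged)
  [2] t = a  -> t = 2
  [3] z = t  -> z = 2
  [4] u = a  -> u = 2
  [5] b = a * z  -> b = 2 * 2
  [6] v = 9 * 0  (unchanged)
  [7] return z  -> return 2
Result (7 stmts):
  a = 2
  t = 2
  z = 2
  u = 2
  b = 2 * 2
  v = 9 * 0
  return 2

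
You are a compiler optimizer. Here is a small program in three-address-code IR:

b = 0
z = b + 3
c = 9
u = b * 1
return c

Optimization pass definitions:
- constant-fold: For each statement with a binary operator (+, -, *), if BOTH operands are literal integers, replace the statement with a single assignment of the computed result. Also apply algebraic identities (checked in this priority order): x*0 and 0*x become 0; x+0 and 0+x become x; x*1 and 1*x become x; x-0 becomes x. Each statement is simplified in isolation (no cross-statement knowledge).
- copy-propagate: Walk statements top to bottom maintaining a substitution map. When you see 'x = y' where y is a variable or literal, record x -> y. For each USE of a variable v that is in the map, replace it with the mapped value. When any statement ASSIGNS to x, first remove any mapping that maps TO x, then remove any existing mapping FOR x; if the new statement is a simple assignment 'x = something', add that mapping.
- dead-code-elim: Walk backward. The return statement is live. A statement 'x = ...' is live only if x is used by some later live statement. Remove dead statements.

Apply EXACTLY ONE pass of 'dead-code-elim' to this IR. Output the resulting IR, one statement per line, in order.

Applying dead-code-elim statement-by-statement:
  [5] return c  -> KEEP (return); live=['c']
  [4] u = b * 1  -> DEAD (u not live)
  [3] c = 9  -> KEEP; live=[]
  [2] z = b + 3  -> DEAD (z not live)
  [1] b = 0  -> DEAD (b not live)
Result (2 stmts):
  c = 9
  return c

Answer: c = 9
return c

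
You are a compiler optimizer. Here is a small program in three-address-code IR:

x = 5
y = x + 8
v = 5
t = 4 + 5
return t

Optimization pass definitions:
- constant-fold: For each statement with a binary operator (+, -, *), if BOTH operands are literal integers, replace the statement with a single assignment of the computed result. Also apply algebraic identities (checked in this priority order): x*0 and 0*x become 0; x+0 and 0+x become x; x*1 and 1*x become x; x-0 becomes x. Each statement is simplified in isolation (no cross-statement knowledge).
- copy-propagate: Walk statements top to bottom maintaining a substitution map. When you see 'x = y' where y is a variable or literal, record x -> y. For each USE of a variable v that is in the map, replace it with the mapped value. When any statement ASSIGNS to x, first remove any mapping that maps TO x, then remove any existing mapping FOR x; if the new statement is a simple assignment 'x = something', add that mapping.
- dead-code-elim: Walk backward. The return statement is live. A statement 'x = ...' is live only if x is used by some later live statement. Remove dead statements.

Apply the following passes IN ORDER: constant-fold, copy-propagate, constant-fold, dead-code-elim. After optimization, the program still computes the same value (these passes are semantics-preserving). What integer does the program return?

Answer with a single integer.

Initial IR:
  x = 5
  y = x + 8
  v = 5
  t = 4 + 5
  return t
After constant-fold (5 stmts):
  x = 5
  y = x + 8
  v = 5
  t = 9
  return t
After copy-propagate (5 stmts):
  x = 5
  y = 5 + 8
  v = 5
  t = 9
  return 9
After constant-fold (5 stmts):
  x = 5
  y = 13
  v = 5
  t = 9
  return 9
After dead-code-elim (1 stmts):
  return 9
Evaluate:
  x = 5  =>  x = 5
  y = x + 8  =>  y = 13
  v = 5  =>  v = 5
  t = 4 + 5  =>  t = 9
  return t = 9

Answer: 9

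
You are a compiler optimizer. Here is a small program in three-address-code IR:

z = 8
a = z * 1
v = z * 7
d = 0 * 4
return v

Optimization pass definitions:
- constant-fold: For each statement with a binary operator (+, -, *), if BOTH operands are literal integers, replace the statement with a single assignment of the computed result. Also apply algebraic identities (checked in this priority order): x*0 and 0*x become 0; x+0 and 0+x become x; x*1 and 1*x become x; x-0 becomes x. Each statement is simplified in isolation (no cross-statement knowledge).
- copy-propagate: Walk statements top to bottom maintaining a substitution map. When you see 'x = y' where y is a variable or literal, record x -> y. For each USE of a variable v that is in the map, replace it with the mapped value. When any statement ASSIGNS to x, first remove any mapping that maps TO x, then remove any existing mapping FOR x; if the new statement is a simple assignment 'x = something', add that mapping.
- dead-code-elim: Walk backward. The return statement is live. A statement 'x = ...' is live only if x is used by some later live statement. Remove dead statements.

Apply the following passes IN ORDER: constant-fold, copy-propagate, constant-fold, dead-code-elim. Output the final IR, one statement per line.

Answer: v = 56
return v

Derivation:
Initial IR:
  z = 8
  a = z * 1
  v = z * 7
  d = 0 * 4
  return v
After constant-fold (5 stmts):
  z = 8
  a = z
  v = z * 7
  d = 0
  return v
After copy-propagate (5 stmts):
  z = 8
  a = 8
  v = 8 * 7
  d = 0
  return v
After constant-fold (5 stmts):
  z = 8
  a = 8
  v = 56
  d = 0
  return v
After dead-code-elim (2 stmts):
  v = 56
  return v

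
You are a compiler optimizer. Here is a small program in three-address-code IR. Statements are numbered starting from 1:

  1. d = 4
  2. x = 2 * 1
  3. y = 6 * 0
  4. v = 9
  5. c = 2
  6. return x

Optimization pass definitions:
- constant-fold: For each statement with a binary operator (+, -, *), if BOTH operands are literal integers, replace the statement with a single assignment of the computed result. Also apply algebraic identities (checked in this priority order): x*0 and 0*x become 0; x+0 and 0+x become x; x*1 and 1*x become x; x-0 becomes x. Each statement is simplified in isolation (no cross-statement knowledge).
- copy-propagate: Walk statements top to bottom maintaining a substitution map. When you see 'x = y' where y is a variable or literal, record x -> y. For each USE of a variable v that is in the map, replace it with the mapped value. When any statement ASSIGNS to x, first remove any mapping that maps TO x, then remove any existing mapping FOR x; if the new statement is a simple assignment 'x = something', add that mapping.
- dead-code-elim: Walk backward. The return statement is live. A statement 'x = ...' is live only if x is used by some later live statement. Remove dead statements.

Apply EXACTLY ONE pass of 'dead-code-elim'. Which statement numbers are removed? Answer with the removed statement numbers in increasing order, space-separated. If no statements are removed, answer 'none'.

Backward liveness scan:
Stmt 1 'd = 4': DEAD (d not in live set [])
Stmt 2 'x = 2 * 1': KEEP (x is live); live-in = []
Stmt 3 'y = 6 * 0': DEAD (y not in live set ['x'])
Stmt 4 'v = 9': DEAD (v not in live set ['x'])
Stmt 5 'c = 2': DEAD (c not in live set ['x'])
Stmt 6 'return x': KEEP (return); live-in = ['x']
Removed statement numbers: [1, 3, 4, 5]
Surviving IR:
  x = 2 * 1
  return x

Answer: 1 3 4 5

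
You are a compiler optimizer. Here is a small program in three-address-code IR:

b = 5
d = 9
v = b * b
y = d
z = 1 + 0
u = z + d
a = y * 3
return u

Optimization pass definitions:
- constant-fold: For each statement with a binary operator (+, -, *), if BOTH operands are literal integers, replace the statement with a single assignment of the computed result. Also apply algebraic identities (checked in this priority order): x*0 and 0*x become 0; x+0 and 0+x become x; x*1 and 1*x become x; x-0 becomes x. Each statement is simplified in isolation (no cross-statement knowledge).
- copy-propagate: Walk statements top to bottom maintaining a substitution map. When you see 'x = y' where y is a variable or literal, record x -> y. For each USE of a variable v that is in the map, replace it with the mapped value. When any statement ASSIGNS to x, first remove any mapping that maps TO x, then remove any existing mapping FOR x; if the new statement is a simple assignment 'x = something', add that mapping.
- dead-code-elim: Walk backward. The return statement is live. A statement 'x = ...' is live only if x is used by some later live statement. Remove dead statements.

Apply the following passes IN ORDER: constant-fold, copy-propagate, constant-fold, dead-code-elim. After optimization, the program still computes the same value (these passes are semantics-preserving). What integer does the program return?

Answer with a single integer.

Answer: 10

Derivation:
Initial IR:
  b = 5
  d = 9
  v = b * b
  y = d
  z = 1 + 0
  u = z + d
  a = y * 3
  return u
After constant-fold (8 stmts):
  b = 5
  d = 9
  v = b * b
  y = d
  z = 1
  u = z + d
  a = y * 3
  return u
After copy-propagate (8 stmts):
  b = 5
  d = 9
  v = 5 * 5
  y = 9
  z = 1
  u = 1 + 9
  a = 9 * 3
  return u
After constant-fold (8 stmts):
  b = 5
  d = 9
  v = 25
  y = 9
  z = 1
  u = 10
  a = 27
  return u
After dead-code-elim (2 stmts):
  u = 10
  return u
Evaluate:
  b = 5  =>  b = 5
  d = 9  =>  d = 9
  v = b * b  =>  v = 25
  y = d  =>  y = 9
  z = 1 + 0  =>  z = 1
  u = z + d  =>  u = 10
  a = y * 3  =>  a = 27
  return u = 10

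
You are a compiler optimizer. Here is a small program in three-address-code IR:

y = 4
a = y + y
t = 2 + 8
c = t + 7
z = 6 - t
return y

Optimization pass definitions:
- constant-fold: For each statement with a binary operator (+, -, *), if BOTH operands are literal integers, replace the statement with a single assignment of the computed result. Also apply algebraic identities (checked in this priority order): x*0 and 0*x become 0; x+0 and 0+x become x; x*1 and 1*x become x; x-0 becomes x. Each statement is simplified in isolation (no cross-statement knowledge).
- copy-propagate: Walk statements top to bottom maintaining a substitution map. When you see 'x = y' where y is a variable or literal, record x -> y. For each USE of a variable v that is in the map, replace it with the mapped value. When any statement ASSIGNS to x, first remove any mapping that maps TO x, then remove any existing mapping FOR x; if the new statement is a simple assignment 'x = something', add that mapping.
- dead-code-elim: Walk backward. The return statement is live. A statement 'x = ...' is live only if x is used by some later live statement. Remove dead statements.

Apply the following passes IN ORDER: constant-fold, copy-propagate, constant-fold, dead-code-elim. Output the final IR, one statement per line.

Answer: return 4

Derivation:
Initial IR:
  y = 4
  a = y + y
  t = 2 + 8
  c = t + 7
  z = 6 - t
  return y
After constant-fold (6 stmts):
  y = 4
  a = y + y
  t = 10
  c = t + 7
  z = 6 - t
  return y
After copy-propagate (6 stmts):
  y = 4
  a = 4 + 4
  t = 10
  c = 10 + 7
  z = 6 - 10
  return 4
After constant-fold (6 stmts):
  y = 4
  a = 8
  t = 10
  c = 17
  z = -4
  return 4
After dead-code-elim (1 stmts):
  return 4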